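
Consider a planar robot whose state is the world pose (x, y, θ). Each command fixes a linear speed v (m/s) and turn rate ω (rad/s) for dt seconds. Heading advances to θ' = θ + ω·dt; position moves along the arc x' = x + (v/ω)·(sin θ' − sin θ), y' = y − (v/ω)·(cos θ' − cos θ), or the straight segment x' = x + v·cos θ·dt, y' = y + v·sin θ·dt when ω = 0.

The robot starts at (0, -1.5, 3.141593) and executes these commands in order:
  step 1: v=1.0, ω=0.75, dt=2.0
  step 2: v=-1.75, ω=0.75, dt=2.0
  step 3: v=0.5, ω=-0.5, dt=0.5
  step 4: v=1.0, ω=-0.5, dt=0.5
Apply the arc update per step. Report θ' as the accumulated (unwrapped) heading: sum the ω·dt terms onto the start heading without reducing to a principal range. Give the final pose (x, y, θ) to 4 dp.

(-2.6540, -0.5760, 5.6416)

step 1: θ'=4.6416 (R=1.3333) → pose (-1.3300, -2.7390, 4.6416)
step 2: θ'=6.1416 (R=-2.3333) → pose (-3.3282, -0.2640, 6.1416)
step 3: θ'=5.8916 (R=-1.0000) → pose (-3.0877, -0.3297, 5.8916)
step 4: θ'=5.6416 (R=-2.0000) → pose (-2.6540, -0.5760, 5.6416)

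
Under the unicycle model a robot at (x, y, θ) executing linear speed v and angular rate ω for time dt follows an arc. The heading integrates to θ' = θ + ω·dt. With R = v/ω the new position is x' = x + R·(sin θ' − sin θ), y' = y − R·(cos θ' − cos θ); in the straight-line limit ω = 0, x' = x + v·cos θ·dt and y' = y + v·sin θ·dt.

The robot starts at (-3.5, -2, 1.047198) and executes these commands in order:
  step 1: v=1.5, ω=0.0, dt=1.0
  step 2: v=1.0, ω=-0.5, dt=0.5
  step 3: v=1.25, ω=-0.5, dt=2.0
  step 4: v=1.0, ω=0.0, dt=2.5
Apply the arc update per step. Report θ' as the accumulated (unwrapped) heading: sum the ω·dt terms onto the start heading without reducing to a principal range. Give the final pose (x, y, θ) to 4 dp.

(2.2921, -0.1051, -0.2028)

step 1: θ'=1.0472 (straight) → pose (-2.7500, -0.7010, 1.0472)
step 2: θ'=0.7972 (R=-2.0000) → pose (-2.4488, -0.3035, 0.7972)
step 3: θ'=-0.2028 (R=-2.5000) → pose (-0.1567, 0.3984, -0.2028)
step 4: θ'=-0.2028 (straight) → pose (2.2921, -0.1051, -0.2028)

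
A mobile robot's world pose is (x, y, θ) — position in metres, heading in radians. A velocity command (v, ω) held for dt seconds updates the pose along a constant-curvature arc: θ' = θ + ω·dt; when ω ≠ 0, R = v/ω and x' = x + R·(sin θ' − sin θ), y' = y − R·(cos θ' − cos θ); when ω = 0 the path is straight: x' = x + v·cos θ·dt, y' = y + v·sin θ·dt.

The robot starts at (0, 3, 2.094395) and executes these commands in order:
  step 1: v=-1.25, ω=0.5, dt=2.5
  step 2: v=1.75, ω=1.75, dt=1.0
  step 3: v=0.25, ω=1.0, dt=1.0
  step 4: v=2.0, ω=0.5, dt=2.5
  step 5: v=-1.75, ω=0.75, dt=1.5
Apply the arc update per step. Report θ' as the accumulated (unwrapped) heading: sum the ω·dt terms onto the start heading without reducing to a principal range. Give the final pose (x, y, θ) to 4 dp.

(6.5013, -0.2110, 8.4694)

step 1: θ'=3.3444 (R=-2.5000) → pose (2.6686, 1.8012, 3.3444)
step 2: θ'=5.0944 (R=1.0000) → pose (1.9421, 0.4489, 5.0944)
step 3: θ'=6.0944 (R=0.2500) → pose (2.1272, 0.2966, 6.0944)
step 4: θ'=7.3444 (R=4.0000) → pose (6.3696, 2.2742, 7.3444)
step 5: θ'=8.4694 (R=-2.3333) → pose (6.5013, -0.2110, 8.4694)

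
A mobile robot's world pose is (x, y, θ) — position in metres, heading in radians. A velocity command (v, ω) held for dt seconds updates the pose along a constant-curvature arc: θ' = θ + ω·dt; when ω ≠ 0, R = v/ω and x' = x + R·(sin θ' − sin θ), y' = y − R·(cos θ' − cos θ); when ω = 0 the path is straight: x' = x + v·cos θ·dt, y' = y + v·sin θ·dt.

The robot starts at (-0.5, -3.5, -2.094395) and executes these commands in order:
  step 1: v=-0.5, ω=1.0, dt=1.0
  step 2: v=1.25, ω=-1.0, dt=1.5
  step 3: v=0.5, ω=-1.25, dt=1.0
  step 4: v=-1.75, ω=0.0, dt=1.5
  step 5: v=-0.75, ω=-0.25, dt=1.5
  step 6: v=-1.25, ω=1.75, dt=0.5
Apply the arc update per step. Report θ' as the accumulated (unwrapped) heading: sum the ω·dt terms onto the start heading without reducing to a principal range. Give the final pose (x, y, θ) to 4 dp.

(1.7762, -7.5526, -3.3444)

step 1: θ'=-1.0944 (R=-0.5000) → pose (-0.4887, -3.0207, -1.0944)
step 2: θ'=-2.5944 (R=-1.2500) → pose (-0.9491, -4.6614, -2.5944)
step 3: θ'=-3.8444 (R=-0.4000) → pose (-1.4158, -4.6250, -3.8444)
step 4: θ'=-3.8444 (straight) → pose (0.5872, -6.3217, -3.8444)
step 5: θ'=-4.2194 (R=3.0000) → pose (1.2909, -7.1910, -4.2194)
step 6: θ'=-3.3444 (R=-0.7143) → pose (1.7762, -7.5526, -3.3444)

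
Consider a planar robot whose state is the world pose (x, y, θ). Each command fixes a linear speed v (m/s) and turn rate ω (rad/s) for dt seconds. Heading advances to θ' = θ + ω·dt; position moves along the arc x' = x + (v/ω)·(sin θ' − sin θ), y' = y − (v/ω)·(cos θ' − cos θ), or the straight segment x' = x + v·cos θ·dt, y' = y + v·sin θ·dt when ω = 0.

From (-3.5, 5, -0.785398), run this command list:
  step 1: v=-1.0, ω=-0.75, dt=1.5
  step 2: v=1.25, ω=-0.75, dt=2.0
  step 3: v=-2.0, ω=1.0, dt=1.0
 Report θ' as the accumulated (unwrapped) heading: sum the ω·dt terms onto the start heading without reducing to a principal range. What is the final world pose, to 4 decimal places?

(-3.9618, 5.7748, -2.4104)

step 1: θ'=-1.9104 (R=1.3333) → pose (-3.8144, 6.3870, -1.9104)
step 2: θ'=-3.4104 (R=-1.6667) → pose (-5.8285, 5.3353, -3.4104)
step 3: θ'=-2.4104 (R=-2.0000) → pose (-3.9618, 5.7748, -2.4104)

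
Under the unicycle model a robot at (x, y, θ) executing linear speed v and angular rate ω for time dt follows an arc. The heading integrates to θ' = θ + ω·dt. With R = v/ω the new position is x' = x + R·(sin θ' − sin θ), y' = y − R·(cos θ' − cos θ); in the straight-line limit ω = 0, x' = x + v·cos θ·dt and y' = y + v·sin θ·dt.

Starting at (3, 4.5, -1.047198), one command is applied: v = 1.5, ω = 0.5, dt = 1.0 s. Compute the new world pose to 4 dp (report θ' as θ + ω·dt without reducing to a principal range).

(4.0372, 3.4380, -0.5472)

θ' = -1.0472 + 0.5·1.0 = -0.5472
R = v/ω = 1.5/0.5 = 3.0000
x' = 3 + 3.0000·(sin -0.5472 − sin -1.0472) = 4.0372
y' = 4.5 − 3.0000·(cos -0.5472 − cos -1.0472) = 3.4380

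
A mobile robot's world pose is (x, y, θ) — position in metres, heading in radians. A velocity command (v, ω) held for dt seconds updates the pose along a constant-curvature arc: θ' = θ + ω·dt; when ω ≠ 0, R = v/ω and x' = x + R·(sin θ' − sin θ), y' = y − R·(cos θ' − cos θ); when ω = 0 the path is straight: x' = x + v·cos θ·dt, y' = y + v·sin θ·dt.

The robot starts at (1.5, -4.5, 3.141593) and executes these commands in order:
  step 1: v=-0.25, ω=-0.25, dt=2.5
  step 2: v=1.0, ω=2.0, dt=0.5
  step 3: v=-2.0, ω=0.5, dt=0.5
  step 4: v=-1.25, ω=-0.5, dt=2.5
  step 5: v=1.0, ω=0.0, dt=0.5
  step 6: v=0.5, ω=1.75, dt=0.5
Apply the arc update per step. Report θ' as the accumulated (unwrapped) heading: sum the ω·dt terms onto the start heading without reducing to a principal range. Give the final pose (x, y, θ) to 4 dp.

step 1: θ'=2.5166 (R=1.0000) → pose (2.0851, -4.6890, 2.5166)
step 2: θ'=3.5166 (R=0.5000) → pose (1.6094, -4.6293, 3.5166)
step 3: θ'=3.7666 (R=-4.0000) → pose (2.4847, -4.1511, 3.7666)
step 4: θ'=2.5166 (R=2.5000) → pose (5.4102, -4.1511, 2.5166)
step 5: θ'=2.5166 (straight) → pose (5.0047, -3.8585, 2.5166)
step 6: θ'=3.3916 (R=0.2857) → pose (4.7669, -3.8134, 3.3916)

(4.7669, -3.8134, 3.3916)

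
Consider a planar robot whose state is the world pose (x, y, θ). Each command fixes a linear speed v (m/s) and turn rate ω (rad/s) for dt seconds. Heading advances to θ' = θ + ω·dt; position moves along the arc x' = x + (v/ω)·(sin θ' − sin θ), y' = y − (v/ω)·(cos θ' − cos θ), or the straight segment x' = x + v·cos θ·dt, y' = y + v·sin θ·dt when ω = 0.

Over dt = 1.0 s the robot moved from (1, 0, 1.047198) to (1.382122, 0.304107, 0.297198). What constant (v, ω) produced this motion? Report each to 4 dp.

Δθ = 0.297198 − 1.047198 = -0.750000
ω = Δθ/dt = -0.750000/1.0 = -0.7500
R = Δx/(sin θ' − sin θ) = -0.6667
v = R·ω = -0.6667·-0.7500 = 0.5000

v = 0.5000, ω = -0.7500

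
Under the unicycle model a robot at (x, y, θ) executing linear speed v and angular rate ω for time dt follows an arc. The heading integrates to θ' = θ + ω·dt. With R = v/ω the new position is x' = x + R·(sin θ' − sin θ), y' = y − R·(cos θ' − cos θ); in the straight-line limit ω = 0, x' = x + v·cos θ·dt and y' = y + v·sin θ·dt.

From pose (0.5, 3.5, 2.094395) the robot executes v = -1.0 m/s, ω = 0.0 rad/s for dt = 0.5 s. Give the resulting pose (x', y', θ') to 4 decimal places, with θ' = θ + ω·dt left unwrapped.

θ' = 2.0944 + 0.0·0.5 = 2.0944
ω = 0 → straight: x' = 0.5 + -1.0·cos(2.0944)·0.5 = 0.7500
y' = 3.5 + -1.0·sin(2.0944)·0.5 = 3.0670

(0.7500, 3.0670, 2.0944)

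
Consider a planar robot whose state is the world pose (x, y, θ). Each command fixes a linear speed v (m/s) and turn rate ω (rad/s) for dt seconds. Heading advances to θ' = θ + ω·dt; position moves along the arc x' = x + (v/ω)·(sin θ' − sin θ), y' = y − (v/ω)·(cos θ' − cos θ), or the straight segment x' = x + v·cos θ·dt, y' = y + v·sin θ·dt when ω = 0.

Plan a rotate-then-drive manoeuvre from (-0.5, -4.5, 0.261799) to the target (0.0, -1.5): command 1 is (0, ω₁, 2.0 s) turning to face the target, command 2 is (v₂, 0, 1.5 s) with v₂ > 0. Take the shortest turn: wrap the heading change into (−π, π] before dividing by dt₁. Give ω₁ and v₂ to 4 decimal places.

ω₁ = 0.5719, v₂ = 2.0276

heading to target = atan2(-1.5−-4.5, 0−-0.5) = 1.4056
Δθ = wrap(1.4056 − 0.2618) = 1.1438; ω₁ = Δθ/dt₁ = 0.5719
distance = √((0−-0.5)² + (-1.5−-4.5)²) = 3.0414; v₂ = distance/dt₂ = 2.0276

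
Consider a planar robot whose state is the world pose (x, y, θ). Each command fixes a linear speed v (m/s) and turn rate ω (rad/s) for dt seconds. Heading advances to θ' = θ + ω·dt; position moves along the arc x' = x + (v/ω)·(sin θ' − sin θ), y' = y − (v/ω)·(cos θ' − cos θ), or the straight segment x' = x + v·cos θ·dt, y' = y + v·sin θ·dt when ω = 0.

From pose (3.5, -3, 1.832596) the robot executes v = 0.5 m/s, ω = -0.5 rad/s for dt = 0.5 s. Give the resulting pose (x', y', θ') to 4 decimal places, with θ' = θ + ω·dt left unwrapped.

(3.4660, -2.7530, 1.5826)

θ' = 1.8326 + -0.5·0.5 = 1.5826
R = v/ω = 0.5/-0.5 = -1.0000
x' = 3.5 + -1.0000·(sin 1.5826 − sin 1.8326) = 3.4660
y' = -3 − -1.0000·(cos 1.5826 − cos 1.8326) = -2.7530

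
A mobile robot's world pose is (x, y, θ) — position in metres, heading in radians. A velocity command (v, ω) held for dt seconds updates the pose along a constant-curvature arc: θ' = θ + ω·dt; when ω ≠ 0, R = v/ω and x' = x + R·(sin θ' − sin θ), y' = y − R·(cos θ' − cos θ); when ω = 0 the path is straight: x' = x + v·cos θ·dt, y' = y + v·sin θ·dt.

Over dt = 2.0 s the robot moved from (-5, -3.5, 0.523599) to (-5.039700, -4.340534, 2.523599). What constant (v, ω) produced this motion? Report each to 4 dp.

Δθ = 2.523599 − 0.523599 = 2.000000
ω = Δθ/dt = 2.000000/2.0 = 1.0000
R = −Δy/(cos θ' − cos θ) = -0.5000
v = R·ω = -0.5000·1.0000 = -0.5000

v = -0.5000, ω = 1.0000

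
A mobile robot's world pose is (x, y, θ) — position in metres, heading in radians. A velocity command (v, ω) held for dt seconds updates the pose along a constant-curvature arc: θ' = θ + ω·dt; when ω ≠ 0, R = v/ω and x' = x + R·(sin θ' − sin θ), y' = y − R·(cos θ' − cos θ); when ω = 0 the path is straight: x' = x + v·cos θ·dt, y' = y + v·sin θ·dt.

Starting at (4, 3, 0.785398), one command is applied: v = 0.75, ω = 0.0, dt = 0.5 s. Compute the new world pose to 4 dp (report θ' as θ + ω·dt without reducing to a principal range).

θ' = 0.7854 + 0.0·0.5 = 0.7854
ω = 0 → straight: x' = 4 + 0.75·cos(0.7854)·0.5 = 4.2652
y' = 3 + 0.75·sin(0.7854)·0.5 = 3.2652

(4.2652, 3.2652, 0.7854)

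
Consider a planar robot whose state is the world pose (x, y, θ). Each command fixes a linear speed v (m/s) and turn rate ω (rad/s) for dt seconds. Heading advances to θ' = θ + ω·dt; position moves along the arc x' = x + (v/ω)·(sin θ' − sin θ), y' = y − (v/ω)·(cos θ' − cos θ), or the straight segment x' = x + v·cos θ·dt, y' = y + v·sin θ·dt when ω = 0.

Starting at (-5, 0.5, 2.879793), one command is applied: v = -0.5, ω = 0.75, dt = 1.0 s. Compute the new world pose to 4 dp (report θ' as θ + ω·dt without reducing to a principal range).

θ' = 2.8798 + 0.75·1.0 = 3.6298
R = v/ω = -0.5/0.75 = -0.6667
x' = -5 + -0.6667·(sin 3.6298 − sin 2.8798) = -4.5148
y' = 0.5 − -0.6667·(cos 3.6298 − cos 2.8798) = 0.5552

(-4.5148, 0.5552, 3.6298)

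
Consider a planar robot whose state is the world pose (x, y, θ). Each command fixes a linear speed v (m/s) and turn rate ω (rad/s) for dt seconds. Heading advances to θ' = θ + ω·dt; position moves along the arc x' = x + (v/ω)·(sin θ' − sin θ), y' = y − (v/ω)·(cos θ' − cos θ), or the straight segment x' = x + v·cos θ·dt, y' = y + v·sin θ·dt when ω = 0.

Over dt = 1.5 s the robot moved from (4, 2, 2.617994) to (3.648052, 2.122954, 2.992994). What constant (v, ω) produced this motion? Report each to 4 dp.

v = 0.2500, ω = 0.2500

Δθ = 2.992994 − 2.617994 = 0.375000
ω = Δθ/dt = 0.375000/1.5 = 0.2500
R = Δx/(sin θ' − sin θ) = 1.0000
v = R·ω = 1.0000·0.2500 = 0.2500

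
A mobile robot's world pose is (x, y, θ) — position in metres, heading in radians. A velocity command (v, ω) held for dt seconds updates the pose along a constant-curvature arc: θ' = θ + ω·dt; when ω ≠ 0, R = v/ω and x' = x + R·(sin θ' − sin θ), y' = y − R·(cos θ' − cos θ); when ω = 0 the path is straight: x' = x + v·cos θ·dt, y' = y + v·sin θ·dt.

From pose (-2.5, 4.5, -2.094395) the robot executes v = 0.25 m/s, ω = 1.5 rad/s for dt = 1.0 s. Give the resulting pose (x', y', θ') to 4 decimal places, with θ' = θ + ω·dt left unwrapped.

(-2.4490, 4.2786, -0.5944)

θ' = -2.0944 + 1.5·1.0 = -0.5944
R = v/ω = 0.25/1.5 = 0.1667
x' = -2.5 + 0.1667·(sin -0.5944 − sin -2.0944) = -2.4490
y' = 4.5 − 0.1667·(cos -0.5944 − cos -2.0944) = 4.2786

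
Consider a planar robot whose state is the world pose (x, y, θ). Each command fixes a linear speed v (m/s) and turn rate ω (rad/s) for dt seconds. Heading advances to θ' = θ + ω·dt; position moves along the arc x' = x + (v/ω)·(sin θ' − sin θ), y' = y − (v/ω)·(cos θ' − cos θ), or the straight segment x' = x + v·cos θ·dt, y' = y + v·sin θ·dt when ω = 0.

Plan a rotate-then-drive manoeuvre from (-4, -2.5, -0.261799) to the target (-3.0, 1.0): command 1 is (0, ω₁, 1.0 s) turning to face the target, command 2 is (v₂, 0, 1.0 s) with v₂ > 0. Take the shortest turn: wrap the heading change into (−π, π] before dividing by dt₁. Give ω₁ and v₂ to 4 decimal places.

ω₁ = 1.5543, v₂ = 3.6401

heading to target = atan2(1−-2.5, -3−-4) = 1.2925
Δθ = wrap(1.2925 − -0.2618) = 1.5543; ω₁ = Δθ/dt₁ = 1.5543
distance = √((-3−-4)² + (1−-2.5)²) = 3.6401; v₂ = distance/dt₂ = 3.6401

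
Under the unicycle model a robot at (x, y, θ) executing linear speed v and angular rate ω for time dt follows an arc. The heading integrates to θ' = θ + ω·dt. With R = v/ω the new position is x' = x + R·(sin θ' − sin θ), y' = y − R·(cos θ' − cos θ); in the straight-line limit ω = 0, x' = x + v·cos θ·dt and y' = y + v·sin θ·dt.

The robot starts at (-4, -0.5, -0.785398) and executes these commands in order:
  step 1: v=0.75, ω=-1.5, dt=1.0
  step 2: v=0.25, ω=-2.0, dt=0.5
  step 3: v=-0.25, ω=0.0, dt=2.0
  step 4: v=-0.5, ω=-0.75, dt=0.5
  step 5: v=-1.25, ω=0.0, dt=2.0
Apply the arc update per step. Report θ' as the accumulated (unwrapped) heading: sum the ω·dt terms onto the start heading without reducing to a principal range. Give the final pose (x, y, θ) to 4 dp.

step 1: θ'=-2.2854 (R=-0.5000) → pose (-3.9759, -1.1812, -2.2854)
step 2: θ'=-3.2854 (R=-0.1250) → pose (-4.0882, -1.2230, -3.2854)
step 3: θ'=-3.2854 (straight) → pose (-3.5934, -1.2947, -3.2854)
step 4: θ'=-3.6604 (R=0.6667) → pose (-3.3583, -1.3755, -3.6604)
step 5: θ'=-3.6604 (straight) → pose (-1.1873, -2.6151, -3.6604)

(-1.1873, -2.6151, -3.6604)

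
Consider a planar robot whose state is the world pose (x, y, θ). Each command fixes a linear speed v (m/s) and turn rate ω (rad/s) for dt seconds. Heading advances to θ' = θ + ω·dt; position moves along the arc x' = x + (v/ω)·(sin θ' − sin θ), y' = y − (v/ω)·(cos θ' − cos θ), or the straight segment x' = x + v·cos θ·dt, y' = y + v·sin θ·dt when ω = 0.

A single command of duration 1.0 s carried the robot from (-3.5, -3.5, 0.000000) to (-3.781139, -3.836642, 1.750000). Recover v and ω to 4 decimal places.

v = -0.5000, ω = 1.7500

Δθ = 1.750000 − 0.000000 = 1.750000
ω = Δθ/dt = 1.750000/1.0 = 1.7500
R = −Δy/(cos θ' − cos θ) = -0.2857
v = R·ω = -0.2857·1.7500 = -0.5000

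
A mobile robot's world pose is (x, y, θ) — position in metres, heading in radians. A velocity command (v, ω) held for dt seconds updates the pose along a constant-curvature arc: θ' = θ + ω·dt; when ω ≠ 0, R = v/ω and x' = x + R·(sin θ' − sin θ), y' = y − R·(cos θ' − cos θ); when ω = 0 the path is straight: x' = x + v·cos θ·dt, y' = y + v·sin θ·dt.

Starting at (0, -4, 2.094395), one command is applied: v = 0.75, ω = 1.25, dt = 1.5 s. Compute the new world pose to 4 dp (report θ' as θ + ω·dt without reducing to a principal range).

(-0.9615, -3.8941, 3.9694)

θ' = 2.0944 + 1.25·1.5 = 3.9694
R = v/ω = 0.75/1.25 = 0.6000
x' = 0 + 0.6000·(sin 3.9694 − sin 2.0944) = -0.9615
y' = -4 − 0.6000·(cos 3.9694 − cos 2.0944) = -3.8941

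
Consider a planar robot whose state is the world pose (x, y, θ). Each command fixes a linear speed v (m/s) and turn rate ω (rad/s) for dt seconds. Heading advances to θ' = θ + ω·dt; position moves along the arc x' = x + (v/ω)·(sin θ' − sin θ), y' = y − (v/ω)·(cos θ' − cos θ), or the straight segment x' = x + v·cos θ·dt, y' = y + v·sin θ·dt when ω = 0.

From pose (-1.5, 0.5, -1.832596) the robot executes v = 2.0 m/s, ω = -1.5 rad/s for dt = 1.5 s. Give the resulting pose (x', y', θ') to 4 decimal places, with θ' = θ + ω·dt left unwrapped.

θ' = -1.8326 + -1.5·1.5 = -4.0826
R = v/ω = 2.0/-1.5 = -1.3333
x' = -1.5 + -1.3333·(sin -4.0826 − sin -1.8326) = -3.8654
y' = 0.5 − -1.3333·(cos -4.0826 − cos -1.8326) = 0.0598

(-3.8654, 0.0598, -4.0826)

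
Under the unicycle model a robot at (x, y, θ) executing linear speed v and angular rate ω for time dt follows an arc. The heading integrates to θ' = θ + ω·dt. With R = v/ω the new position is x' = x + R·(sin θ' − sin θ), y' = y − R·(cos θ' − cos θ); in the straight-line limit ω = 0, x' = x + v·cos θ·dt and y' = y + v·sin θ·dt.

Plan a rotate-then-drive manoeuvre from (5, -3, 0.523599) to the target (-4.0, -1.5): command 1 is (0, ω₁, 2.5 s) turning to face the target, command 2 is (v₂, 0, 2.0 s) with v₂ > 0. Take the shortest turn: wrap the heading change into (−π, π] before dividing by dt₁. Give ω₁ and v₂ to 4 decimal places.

ω₁ = 0.9811, v₂ = 4.5621

heading to target = atan2(-1.5−-3, -4−5) = 2.9764
Δθ = wrap(2.9764 − 0.5236) = 2.4528; ω₁ = Δθ/dt₁ = 0.9811
distance = √((-4−5)² + (-1.5−-3)²) = 9.1241; v₂ = distance/dt₂ = 4.5621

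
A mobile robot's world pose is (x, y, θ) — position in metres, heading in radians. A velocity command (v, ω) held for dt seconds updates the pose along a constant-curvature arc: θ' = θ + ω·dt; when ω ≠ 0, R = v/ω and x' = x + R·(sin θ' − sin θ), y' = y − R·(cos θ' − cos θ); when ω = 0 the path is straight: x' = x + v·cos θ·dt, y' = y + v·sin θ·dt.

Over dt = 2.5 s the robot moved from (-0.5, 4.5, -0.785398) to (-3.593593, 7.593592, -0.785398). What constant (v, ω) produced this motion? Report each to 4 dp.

v = -1.7500, ω = 0.0000

Δθ = -0.785398 − -0.785398 = 0.000000
ω = Δθ/dt = 0.000000/2.5 = 0.0000
ω = 0 → v = (Δx·cos θ + Δy·sin θ)/dt = -1.7500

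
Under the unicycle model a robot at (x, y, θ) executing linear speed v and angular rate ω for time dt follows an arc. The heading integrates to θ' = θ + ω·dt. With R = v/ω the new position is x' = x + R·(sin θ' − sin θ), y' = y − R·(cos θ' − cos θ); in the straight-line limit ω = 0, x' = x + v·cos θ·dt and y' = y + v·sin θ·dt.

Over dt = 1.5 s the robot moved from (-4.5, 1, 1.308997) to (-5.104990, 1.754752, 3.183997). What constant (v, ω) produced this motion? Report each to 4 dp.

v = 0.7500, ω = 1.2500

Δθ = 3.183997 − 1.308997 = 1.875000
ω = Δθ/dt = 1.875000/1.5 = 1.2500
R = −Δy/(cos θ' − cos θ) = 0.6000
v = R·ω = 0.6000·1.2500 = 0.7500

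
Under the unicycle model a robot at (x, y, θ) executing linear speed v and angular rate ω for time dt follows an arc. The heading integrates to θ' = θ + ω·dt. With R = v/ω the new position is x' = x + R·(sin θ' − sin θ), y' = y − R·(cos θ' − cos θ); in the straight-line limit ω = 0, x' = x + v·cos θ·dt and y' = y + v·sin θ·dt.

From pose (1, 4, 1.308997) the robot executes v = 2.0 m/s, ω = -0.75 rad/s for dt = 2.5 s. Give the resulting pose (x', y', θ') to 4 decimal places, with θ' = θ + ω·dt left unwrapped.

θ' = 1.3090 + -0.75·2.5 = -0.5660
R = v/ω = 2.0/-0.75 = -2.6667
x' = 1 + -2.6667·(sin -0.5660 − sin 1.3090) = 5.0058
y' = 4 − -2.6667·(cos -0.5660 − cos 1.3090) = 5.5606

(5.0058, 5.5606, -0.5660)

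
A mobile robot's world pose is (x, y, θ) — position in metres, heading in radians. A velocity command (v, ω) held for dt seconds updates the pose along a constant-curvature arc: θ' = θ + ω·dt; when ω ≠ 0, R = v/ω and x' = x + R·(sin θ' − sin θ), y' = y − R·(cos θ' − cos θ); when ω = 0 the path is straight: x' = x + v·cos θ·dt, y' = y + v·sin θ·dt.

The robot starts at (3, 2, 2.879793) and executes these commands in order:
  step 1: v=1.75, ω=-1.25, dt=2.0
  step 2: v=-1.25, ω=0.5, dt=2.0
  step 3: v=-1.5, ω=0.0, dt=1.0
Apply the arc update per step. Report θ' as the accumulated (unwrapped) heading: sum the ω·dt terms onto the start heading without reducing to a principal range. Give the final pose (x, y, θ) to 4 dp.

step 1: θ'=0.3798 (R=-1.4000) → pose (2.8433, 4.6525, 0.3798)
step 2: θ'=1.3798 (R=-2.5000) → pose (1.3156, 2.8053, 1.3798)
step 3: θ'=1.3798 (straight) → pose (1.0308, 1.3326, 1.3798)

(1.0308, 1.3326, 1.3798)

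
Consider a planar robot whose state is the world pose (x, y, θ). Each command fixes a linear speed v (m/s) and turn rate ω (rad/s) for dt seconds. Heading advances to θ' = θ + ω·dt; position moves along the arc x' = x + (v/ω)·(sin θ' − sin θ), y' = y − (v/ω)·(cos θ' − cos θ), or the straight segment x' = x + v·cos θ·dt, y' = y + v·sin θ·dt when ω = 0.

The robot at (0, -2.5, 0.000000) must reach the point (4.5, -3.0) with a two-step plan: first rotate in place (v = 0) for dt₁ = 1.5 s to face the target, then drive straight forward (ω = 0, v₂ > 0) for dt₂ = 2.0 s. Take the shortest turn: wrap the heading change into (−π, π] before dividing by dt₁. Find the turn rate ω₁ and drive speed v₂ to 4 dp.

heading to target = atan2(-3−-2.5, 4.5−0) = -0.1107
Δθ = wrap(-0.1107 − 0.0000) = -0.1107; ω₁ = Δθ/dt₁ = -0.0738
distance = √((4.5−0)² + (-3−-2.5)²) = 4.5277; v₂ = distance/dt₂ = 2.2638

ω₁ = -0.0738, v₂ = 2.2638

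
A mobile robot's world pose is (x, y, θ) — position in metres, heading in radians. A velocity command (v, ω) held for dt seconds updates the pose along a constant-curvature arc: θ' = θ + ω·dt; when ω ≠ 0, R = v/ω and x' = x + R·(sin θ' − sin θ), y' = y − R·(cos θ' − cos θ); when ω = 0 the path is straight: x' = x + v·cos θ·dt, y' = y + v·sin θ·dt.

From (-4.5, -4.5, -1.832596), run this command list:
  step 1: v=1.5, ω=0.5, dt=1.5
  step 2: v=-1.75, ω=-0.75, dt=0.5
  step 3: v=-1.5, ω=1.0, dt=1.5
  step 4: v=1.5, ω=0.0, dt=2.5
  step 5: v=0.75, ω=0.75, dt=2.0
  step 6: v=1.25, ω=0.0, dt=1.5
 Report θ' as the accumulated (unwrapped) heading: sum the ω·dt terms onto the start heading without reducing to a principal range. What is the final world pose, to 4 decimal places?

step 1: θ'=-1.0826 (R=3.0000) → pose (-4.2518, -6.6836, -1.0826)
step 2: θ'=-1.4576 (R=2.3333) → pose (-4.5094, -5.8527, -1.4576)
step 3: θ'=0.0424 (R=-1.5000) → pose (-6.0634, -4.5235, 0.0424)
step 4: θ'=0.0424 (straight) → pose (-2.3168, -4.3645, 0.0424)
step 5: θ'=1.5424 (R=1.0000) → pose (-1.3596, -3.3938, 1.5424)
step 6: θ'=1.5424 (straight) → pose (-1.3063, -1.5196, 1.5424)

(-1.3063, -1.5196, 1.5424)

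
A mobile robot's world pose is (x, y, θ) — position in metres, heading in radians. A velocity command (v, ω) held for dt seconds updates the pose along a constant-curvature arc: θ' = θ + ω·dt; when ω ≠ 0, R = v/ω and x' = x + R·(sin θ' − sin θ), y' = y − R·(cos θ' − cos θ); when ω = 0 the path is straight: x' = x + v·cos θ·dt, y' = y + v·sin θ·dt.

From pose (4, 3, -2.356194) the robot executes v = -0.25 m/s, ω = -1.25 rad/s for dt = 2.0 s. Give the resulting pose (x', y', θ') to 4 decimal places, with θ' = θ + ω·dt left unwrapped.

(4.3394, 2.8299, -4.8562)

θ' = -2.3562 + -1.25·2.0 = -4.8562
R = v/ω = -0.25/-1.25 = 0.2000
x' = 4 + 0.2000·(sin -4.8562 − sin -2.3562) = 4.3394
y' = 3 − 0.2000·(cos -4.8562 − cos -2.3562) = 2.8299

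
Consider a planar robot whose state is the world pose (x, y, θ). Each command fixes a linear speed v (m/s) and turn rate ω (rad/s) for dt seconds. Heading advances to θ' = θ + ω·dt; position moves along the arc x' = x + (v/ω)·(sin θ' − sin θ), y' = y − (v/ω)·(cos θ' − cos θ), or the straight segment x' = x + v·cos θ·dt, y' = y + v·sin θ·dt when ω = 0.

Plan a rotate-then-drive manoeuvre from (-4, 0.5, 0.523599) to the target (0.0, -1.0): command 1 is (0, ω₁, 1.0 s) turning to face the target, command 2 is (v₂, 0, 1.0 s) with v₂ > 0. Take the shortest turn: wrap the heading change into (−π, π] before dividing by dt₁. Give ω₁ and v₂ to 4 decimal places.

heading to target = atan2(-1−0.5, 0−-4) = -0.3588
Δθ = wrap(-0.3588 − 0.5236) = -0.8824; ω₁ = Δθ/dt₁ = -0.8824
distance = √((0−-4)² + (-1−0.5)²) = 4.2720; v₂ = distance/dt₂ = 4.2720

ω₁ = -0.8824, v₂ = 4.2720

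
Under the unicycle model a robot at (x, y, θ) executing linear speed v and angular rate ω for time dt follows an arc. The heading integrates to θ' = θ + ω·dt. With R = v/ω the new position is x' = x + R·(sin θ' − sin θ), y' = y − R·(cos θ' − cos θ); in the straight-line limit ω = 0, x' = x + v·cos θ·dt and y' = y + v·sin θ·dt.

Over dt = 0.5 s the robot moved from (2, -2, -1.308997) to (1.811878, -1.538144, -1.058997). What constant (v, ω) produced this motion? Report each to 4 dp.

v = -1.0000, ω = 0.5000

Δθ = -1.058997 − -1.308997 = 0.250000
ω = Δθ/dt = 0.250000/0.5 = 0.5000
R = −Δy/(cos θ' − cos θ) = -2.0000
v = R·ω = -2.0000·0.5000 = -1.0000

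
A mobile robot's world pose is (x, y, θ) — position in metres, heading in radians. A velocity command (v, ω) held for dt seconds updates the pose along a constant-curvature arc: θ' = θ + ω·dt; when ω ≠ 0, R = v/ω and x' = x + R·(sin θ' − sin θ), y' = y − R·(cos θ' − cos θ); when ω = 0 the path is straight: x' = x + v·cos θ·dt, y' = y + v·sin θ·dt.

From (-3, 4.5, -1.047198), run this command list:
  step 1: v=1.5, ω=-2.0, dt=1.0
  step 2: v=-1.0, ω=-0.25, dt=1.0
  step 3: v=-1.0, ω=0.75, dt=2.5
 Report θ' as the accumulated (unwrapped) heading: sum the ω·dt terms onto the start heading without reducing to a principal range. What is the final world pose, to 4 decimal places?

(-1.0566, 4.8624, -1.4222)

step 1: θ'=-3.0472 (R=-0.7500) → pose (-3.5788, 3.3783, -3.0472)
step 2: θ'=-3.2972 (R=4.0000) → pose (-2.5819, 3.3478, -3.2972)
step 3: θ'=-1.4222 (R=-1.3333) → pose (-1.0566, 4.8624, -1.4222)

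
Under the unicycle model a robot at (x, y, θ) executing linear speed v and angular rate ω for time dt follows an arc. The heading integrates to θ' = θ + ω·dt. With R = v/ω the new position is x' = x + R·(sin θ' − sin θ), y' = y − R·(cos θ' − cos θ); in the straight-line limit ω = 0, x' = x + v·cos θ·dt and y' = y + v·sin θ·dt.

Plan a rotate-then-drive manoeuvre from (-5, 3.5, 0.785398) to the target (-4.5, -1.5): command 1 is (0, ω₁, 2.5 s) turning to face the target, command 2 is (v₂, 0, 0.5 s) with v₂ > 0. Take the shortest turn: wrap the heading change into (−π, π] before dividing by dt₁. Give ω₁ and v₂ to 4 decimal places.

ω₁ = -0.9026, v₂ = 10.0499

heading to target = atan2(-1.5−3.5, -4.5−-5) = -1.4711
Δθ = wrap(-1.4711 − 0.7854) = -2.2565; ω₁ = Δθ/dt₁ = -0.9026
distance = √((-4.5−-5)² + (-1.5−3.5)²) = 5.0249; v₂ = distance/dt₂ = 10.0499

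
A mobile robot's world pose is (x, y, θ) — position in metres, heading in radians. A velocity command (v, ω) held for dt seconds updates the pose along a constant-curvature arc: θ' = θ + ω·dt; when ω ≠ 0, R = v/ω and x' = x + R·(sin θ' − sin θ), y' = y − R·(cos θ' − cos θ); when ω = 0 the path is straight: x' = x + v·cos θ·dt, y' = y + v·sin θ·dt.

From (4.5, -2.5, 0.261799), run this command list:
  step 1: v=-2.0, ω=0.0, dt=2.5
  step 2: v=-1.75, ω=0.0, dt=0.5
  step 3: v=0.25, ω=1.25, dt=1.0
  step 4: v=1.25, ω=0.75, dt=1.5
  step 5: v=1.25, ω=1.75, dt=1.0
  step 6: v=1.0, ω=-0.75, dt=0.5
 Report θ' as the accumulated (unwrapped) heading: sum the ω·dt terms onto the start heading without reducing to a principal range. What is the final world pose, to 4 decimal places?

step 1: θ'=0.2618 (straight) → pose (-0.3296, -3.7941, 0.2618)
step 2: θ'=0.2618 (straight) → pose (-1.1748, -4.0206, 0.2618)
step 3: θ'=1.5118 (R=0.2000) → pose (-1.0269, -3.8392, 1.5118)
step 4: θ'=2.6368 (R=1.6667) → pose (-1.8846, -2.2821, 2.6368)
step 5: θ'=4.3868 (R=0.7143) → pose (-2.9069, -2.6788, 4.3868)
step 6: θ'=4.0118 (R=-1.3333) → pose (-3.1509, -3.1119, 4.0118)

(-3.1509, -3.1119, 4.0118)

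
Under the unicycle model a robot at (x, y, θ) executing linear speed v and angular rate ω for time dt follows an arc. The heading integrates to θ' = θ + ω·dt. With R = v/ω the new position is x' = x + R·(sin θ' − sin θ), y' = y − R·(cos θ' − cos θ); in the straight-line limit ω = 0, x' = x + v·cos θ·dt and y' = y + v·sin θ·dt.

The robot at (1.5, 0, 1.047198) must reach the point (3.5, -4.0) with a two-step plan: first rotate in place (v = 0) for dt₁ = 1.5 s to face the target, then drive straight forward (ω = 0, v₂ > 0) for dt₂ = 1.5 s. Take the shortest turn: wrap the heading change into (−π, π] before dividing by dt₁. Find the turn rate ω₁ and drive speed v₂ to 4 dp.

ω₁ = -1.4362, v₂ = 2.9814

heading to target = atan2(-4−0, 3.5−1.5) = -1.1071
Δθ = wrap(-1.1071 − 1.0472) = -2.1543; ω₁ = Δθ/dt₁ = -1.4362
distance = √((3.5−1.5)² + (-4−0)²) = 4.4721; v₂ = distance/dt₂ = 2.9814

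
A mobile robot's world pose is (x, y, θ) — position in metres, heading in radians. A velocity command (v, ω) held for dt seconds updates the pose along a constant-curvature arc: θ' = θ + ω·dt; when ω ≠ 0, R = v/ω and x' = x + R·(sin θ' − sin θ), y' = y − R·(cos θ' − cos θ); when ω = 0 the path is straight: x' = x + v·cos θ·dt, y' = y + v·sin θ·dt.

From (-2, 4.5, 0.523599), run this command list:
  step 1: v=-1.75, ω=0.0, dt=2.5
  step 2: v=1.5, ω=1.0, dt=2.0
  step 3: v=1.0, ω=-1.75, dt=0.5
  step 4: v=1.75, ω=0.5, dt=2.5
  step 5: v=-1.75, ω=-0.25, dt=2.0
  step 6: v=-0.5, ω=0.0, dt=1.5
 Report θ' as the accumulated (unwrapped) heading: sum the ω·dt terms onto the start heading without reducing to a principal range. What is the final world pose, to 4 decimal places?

(-4.9521, 6.2340, 2.3986)

step 1: θ'=0.5236 (straight) → pose (-5.7889, 2.3125, 0.5236)
step 2: θ'=2.5236 (R=1.5000) → pose (-5.6698, 4.8341, 2.5236)
step 3: θ'=1.6486 (R=-0.5714) → pose (-5.9084, 5.2554, 1.6486)
step 4: θ'=2.8986 (R=3.5000) → pose (-8.5557, 8.3806, 2.8986)
step 5: θ'=2.3986 (R=7.0000) → pose (-5.5044, 6.7413, 2.3986)
step 6: θ'=2.3986 (straight) → pose (-4.9521, 6.2340, 2.3986)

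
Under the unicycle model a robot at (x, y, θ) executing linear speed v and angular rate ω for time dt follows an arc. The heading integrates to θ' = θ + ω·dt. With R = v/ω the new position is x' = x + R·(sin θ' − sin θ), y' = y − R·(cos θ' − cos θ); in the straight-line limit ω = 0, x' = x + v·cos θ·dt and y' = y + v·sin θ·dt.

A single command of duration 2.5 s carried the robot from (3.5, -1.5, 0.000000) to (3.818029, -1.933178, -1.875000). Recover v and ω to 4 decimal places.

v = 0.2500, ω = -0.7500

Δθ = -1.875000 − 0.000000 = -1.875000
ω = Δθ/dt = -1.875000/2.5 = -0.7500
R = −Δy/(cos θ' − cos θ) = -0.3333
v = R·ω = -0.3333·-0.7500 = 0.2500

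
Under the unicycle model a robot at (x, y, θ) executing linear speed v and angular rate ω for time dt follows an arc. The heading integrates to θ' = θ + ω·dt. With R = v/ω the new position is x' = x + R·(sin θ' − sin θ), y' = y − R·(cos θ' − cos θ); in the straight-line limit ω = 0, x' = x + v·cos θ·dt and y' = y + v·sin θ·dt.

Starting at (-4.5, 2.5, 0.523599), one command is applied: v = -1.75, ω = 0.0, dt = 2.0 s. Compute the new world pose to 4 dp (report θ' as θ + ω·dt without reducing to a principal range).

θ' = 0.5236 + 0.0·2.0 = 0.5236
ω = 0 → straight: x' = -4.5 + -1.75·cos(0.5236)·2.0 = -7.5311
y' = 2.5 + -1.75·sin(0.5236)·2.0 = 0.7500

(-7.5311, 0.7500, 0.5236)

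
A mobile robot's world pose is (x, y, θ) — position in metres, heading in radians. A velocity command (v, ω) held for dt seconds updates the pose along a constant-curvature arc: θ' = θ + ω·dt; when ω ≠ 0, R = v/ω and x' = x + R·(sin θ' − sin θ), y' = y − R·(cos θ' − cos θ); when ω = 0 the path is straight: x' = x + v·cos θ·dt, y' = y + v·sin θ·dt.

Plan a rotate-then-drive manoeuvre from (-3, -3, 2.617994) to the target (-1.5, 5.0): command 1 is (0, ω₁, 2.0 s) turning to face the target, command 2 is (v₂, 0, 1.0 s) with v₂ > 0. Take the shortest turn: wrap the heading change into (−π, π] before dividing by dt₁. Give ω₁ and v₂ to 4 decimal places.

ω₁ = -0.6163, v₂ = 8.1394

heading to target = atan2(5−-3, -1.5−-3) = 1.3854
Δθ = wrap(1.3854 − 2.6180) = -1.2325; ω₁ = Δθ/dt₁ = -0.6163
distance = √((-1.5−-3)² + (5−-3)²) = 8.1394; v₂ = distance/dt₂ = 8.1394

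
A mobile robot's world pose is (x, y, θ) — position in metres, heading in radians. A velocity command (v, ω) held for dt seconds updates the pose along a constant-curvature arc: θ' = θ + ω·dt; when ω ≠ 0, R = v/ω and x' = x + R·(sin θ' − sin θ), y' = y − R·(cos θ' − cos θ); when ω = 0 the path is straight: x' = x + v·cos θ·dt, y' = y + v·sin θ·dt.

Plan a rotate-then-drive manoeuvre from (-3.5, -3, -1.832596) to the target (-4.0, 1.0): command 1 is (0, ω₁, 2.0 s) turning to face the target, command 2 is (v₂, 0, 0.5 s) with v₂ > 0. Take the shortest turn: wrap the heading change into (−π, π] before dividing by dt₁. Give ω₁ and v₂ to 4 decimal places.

heading to target = atan2(1−-3, -4−-3.5) = 1.6952
Δθ = wrap(1.6952 − -1.8326) = -2.7554; ω₁ = Δθ/dt₁ = -1.3777
distance = √((-4−-3.5)² + (1−-3)²) = 4.0311; v₂ = distance/dt₂ = 8.0623

ω₁ = -1.3777, v₂ = 8.0623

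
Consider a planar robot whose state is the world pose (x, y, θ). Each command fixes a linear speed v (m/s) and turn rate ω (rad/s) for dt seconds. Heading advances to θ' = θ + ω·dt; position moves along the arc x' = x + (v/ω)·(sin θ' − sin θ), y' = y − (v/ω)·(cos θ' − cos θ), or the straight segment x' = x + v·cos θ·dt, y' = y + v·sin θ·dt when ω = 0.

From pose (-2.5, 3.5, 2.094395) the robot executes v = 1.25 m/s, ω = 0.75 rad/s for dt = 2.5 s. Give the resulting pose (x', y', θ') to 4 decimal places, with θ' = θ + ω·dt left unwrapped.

(-5.1708, 3.7942, 3.9694)

θ' = 2.0944 + 0.75·2.5 = 3.9694
R = v/ω = 1.25/0.75 = 1.6667
x' = -2.5 + 1.6667·(sin 3.9694 − sin 2.0944) = -5.1708
y' = 3.5 − 1.6667·(cos 3.9694 − cos 2.0944) = 3.7942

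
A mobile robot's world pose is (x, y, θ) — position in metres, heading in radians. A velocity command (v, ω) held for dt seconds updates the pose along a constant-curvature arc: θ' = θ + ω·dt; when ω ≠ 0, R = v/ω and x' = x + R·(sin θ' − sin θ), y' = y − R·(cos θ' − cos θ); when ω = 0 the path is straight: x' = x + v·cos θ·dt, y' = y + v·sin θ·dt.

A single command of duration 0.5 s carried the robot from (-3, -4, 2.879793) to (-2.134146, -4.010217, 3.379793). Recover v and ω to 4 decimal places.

v = -1.7500, ω = 1.0000

Δθ = 3.379793 − 2.879793 = 0.500000
ω = Δθ/dt = 0.500000/0.5 = 1.0000
R = Δx/(sin θ' − sin θ) = -1.7500
v = R·ω = -1.7500·1.0000 = -1.7500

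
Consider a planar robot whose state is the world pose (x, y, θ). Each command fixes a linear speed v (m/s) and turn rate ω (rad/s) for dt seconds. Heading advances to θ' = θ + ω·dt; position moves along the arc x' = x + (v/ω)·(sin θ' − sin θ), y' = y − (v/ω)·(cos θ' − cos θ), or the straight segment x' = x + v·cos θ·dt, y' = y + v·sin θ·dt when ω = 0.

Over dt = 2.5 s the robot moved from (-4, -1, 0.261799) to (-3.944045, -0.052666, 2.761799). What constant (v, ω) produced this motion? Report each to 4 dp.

Δθ = 2.761799 − 0.261799 = 2.500000
ω = Δθ/dt = 2.500000/2.5 = 1.0000
R = −Δy/(cos θ' − cos θ) = 0.5000
v = R·ω = 0.5000·1.0000 = 0.5000

v = 0.5000, ω = 1.0000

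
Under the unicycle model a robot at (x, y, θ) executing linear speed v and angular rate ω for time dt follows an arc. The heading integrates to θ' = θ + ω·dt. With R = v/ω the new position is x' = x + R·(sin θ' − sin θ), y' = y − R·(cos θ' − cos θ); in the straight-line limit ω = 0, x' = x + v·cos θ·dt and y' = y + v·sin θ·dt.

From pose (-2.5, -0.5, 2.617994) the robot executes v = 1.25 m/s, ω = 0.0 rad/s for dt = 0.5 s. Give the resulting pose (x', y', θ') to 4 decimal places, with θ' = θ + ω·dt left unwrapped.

(-3.0413, -0.1875, 2.6180)

θ' = 2.6180 + 0.0·0.5 = 2.6180
ω = 0 → straight: x' = -2.5 + 1.25·cos(2.6180)·0.5 = -3.0413
y' = -0.5 + 1.25·sin(2.6180)·0.5 = -0.1875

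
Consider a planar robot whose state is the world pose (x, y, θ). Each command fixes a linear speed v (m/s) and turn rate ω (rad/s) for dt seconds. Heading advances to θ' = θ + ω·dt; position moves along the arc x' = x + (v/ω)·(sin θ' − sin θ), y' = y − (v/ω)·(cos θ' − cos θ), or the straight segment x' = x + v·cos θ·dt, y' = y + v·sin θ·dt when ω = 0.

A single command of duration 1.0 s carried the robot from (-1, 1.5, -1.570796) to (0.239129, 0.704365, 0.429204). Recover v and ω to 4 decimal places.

v = 1.7500, ω = 2.0000

Δθ = 0.429204 − -1.570796 = 2.000000
ω = Δθ/dt = 2.000000/1.0 = 2.0000
R = Δx/(sin θ' − sin θ) = 0.8750
v = R·ω = 0.8750·2.0000 = 1.7500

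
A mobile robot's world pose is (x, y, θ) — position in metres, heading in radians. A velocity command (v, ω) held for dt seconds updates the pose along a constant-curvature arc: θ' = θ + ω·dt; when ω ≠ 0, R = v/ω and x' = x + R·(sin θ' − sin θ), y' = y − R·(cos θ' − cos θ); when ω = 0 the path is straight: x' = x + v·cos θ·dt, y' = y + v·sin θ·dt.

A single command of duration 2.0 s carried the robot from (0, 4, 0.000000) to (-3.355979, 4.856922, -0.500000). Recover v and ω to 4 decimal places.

v = -1.7500, ω = -0.2500

Δθ = -0.500000 − 0.000000 = -0.500000
ω = Δθ/dt = -0.500000/2.0 = -0.2500
R = Δx/(sin θ' − sin θ) = 7.0000
v = R·ω = 7.0000·-0.2500 = -1.7500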